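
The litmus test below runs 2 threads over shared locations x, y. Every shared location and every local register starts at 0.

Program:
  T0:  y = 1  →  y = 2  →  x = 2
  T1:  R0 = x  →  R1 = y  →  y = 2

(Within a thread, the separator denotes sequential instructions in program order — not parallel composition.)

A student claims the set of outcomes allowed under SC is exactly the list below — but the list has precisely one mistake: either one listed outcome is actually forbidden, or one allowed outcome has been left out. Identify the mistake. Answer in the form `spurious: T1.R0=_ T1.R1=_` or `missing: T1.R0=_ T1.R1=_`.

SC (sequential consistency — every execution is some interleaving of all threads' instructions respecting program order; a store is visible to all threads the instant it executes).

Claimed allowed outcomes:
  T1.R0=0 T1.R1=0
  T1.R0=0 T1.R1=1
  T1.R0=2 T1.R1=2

missing: T1.R0=0 T1.R1=2

outcome vector order: (T1.R0,T1.R1)
[SC] allowed = {00 01 02 22}
SC∖claimed = {02}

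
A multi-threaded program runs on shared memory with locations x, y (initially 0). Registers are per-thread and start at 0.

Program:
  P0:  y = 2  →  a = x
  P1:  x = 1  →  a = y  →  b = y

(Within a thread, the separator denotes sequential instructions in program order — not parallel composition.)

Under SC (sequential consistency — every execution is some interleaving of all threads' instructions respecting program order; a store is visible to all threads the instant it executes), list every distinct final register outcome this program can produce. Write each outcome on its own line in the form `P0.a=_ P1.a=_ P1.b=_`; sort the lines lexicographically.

outcome vector order: (P0.a,P1.a,P1.b)
|SC outcomes| = 4

P0.a=0 P1.a=2 P1.b=2
P0.a=1 P1.a=0 P1.b=0
P0.a=1 P1.a=0 P1.b=2
P0.a=1 P1.a=2 P1.b=2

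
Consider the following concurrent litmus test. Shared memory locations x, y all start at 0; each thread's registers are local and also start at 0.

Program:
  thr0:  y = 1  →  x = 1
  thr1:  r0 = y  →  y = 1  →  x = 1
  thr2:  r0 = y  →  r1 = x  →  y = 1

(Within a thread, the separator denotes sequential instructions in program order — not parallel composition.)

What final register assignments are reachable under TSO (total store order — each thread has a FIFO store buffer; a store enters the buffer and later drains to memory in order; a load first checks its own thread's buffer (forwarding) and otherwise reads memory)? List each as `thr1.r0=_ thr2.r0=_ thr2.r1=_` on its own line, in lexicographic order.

outcome vector order: (thr1.r0,thr2.r0,thr2.r1)
|TSO outcomes| = 8

thr1.r0=0 thr2.r0=0 thr2.r1=0
thr1.r0=0 thr2.r0=0 thr2.r1=1
thr1.r0=0 thr2.r0=1 thr2.r1=0
thr1.r0=0 thr2.r0=1 thr2.r1=1
thr1.r0=1 thr2.r0=0 thr2.r1=0
thr1.r0=1 thr2.r0=0 thr2.r1=1
thr1.r0=1 thr2.r0=1 thr2.r1=0
thr1.r0=1 thr2.r0=1 thr2.r1=1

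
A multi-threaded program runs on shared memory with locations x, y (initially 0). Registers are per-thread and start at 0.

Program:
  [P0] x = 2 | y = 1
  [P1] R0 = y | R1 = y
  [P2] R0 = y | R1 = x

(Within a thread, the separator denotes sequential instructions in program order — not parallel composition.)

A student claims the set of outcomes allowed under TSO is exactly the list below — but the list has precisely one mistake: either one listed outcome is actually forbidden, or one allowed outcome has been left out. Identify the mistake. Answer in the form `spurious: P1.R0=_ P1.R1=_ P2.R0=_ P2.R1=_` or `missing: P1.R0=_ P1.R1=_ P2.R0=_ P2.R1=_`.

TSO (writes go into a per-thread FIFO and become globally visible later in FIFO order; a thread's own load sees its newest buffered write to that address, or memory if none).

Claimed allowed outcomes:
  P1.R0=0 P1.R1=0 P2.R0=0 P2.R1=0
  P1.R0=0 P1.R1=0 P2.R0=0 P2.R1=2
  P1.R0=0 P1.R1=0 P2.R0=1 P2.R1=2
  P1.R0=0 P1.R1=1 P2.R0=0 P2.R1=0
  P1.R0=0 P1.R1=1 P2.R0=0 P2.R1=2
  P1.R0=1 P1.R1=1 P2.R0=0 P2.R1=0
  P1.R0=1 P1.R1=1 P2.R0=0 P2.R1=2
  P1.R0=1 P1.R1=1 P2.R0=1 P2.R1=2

outcome vector order: (P1.R0,P1.R1,P2.R0,P2.R1)
[TSO] allowed = {0/0/0/0; 0/0/0/2; 0/0/1/2; 0/1/0/0; 0/1/0/2; 0/1/1/2; 1/1/0/0; 1/1/0/2; 1/1/1/2}
TSO∖claimed = {0/1/1/2}

missing: P1.R0=0 P1.R1=1 P2.R0=1 P2.R1=2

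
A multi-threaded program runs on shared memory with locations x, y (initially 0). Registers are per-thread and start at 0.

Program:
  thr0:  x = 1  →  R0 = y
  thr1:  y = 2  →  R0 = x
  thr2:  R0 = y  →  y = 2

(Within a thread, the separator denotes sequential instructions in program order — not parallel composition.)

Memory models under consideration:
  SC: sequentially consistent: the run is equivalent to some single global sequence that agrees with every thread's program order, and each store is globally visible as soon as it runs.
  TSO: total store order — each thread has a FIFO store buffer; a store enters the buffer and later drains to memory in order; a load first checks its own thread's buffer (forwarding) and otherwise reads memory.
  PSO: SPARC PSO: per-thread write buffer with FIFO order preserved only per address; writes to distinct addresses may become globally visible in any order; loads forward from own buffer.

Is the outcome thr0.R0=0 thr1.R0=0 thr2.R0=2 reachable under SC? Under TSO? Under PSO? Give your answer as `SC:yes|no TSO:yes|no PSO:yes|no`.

SC:no TSO:yes PSO:yes

outcome vector order: (thr0.R0,thr1.R0,thr2.R0)
under SC → <0 1 0>, <0 1 2>, <2 0 0>, <2 0 2>, <2 1 0>, <2 1 2>
under TSO → <0 0 0>, <0 0 2>, <0 1 0>, <0 1 2>, <2 0 0>, <2 0 2>, <2 1 0>, <2 1 2>
under PSO → <0 0 0>, <0 0 2>, <0 1 0>, <0 1 2>, <2 0 0>, <2 0 2>, <2 1 0>, <2 1 2>
target <0 0 2> ∈ {TSO,PSO}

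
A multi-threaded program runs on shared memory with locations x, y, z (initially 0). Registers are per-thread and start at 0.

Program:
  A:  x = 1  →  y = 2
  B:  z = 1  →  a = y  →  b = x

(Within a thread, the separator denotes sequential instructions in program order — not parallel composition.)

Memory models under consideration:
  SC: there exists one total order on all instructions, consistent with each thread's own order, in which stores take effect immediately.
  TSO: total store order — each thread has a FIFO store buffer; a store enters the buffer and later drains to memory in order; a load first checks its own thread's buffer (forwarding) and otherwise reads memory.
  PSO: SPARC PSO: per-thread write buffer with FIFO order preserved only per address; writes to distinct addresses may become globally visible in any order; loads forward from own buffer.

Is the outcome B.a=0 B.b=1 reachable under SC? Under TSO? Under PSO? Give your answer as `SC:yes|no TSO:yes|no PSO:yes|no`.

SC:yes TSO:yes PSO:yes

outcome vector order: (B.a,B.b)
SC (3): 0/0 0/1 2/1
TSO (3): 0/0 0/1 2/1
PSO (4): 0/0 0/1 2/0 2/1
target 0/1 ∈ {SC,TSO,PSO}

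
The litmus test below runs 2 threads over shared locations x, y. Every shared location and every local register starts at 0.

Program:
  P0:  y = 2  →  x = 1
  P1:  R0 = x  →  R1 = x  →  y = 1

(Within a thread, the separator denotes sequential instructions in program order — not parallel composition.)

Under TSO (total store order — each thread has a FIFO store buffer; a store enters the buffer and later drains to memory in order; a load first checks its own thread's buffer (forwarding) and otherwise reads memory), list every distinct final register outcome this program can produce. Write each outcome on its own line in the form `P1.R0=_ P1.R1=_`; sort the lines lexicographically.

outcome vector order: (P1.R0,P1.R1)
|TSO outcomes| = 3

P1.R0=0 P1.R1=0
P1.R0=0 P1.R1=1
P1.R0=1 P1.R1=1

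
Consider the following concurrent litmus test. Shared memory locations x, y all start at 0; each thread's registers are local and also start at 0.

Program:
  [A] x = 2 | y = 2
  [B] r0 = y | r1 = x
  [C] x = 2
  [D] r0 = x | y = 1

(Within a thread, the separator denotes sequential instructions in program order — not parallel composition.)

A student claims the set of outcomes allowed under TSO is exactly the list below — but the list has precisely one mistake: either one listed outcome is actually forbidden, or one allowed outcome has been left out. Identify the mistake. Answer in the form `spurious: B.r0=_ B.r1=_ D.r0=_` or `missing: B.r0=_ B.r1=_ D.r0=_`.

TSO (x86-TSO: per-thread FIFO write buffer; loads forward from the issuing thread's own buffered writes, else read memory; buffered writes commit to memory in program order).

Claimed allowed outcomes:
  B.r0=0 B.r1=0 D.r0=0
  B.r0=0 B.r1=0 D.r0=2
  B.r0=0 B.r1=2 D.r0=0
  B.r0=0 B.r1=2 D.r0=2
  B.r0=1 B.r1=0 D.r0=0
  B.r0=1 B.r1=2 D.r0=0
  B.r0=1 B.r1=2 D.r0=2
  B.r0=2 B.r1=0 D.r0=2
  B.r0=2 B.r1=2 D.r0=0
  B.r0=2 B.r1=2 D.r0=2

outcome vector order: (B.r0,B.r1,D.r0)
under TSO → 0/0/0 0/0/2 0/2/0 0/2/2 1/0/0 1/2/0 1/2/2 2/2/0 2/2/2
claimed∖TSO = {2/0/2}

spurious: B.r0=2 B.r1=0 D.r0=2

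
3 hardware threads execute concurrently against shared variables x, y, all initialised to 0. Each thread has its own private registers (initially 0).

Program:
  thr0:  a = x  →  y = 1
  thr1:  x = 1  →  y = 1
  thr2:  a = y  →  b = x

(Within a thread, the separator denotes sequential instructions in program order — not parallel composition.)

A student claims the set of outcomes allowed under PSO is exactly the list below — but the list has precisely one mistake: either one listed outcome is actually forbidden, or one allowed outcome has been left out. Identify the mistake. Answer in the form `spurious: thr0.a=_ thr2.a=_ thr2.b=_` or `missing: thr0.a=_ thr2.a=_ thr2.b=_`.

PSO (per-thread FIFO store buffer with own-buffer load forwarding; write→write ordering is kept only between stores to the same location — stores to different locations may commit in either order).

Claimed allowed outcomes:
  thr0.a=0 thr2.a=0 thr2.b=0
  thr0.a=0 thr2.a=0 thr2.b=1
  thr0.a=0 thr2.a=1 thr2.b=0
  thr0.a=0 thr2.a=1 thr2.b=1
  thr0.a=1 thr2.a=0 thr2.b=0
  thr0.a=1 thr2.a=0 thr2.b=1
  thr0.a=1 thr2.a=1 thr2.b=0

outcome vector order: (thr0.a,thr2.a,thr2.b)
[PSO] allowed = {<0 0 0>; <0 0 1>; <0 1 0>; <0 1 1>; <1 0 0>; <1 0 1>; <1 1 0>; <1 1 1>}
PSO∖claimed = {<1 1 1>}

missing: thr0.a=1 thr2.a=1 thr2.b=1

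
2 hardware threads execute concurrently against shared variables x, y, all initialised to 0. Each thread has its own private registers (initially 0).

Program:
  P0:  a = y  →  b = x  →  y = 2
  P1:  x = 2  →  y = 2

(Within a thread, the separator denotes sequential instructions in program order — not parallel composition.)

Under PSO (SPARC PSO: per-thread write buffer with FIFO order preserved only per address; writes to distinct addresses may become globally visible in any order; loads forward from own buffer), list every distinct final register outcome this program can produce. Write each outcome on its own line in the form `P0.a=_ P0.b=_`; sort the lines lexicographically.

outcome vector order: (P0.a,P0.b)
|PSO outcomes| = 4

P0.a=0 P0.b=0
P0.a=0 P0.b=2
P0.a=2 P0.b=0
P0.a=2 P0.b=2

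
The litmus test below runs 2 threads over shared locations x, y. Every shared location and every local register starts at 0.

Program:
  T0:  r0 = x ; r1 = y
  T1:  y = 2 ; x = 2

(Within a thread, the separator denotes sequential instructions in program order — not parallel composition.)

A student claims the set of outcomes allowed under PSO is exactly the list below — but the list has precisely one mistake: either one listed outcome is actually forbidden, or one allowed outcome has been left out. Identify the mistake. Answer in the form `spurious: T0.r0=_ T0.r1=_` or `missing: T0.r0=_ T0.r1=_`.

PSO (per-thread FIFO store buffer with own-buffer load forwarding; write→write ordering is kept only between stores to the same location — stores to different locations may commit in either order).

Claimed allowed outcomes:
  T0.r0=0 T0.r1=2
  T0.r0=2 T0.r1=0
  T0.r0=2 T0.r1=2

missing: T0.r0=0 T0.r1=0

outcome vector order: (T0.r0,T0.r1)
PSO (4): <0 0>, <0 2>, <2 0>, <2 2>
PSO∖claimed = {<0 0>}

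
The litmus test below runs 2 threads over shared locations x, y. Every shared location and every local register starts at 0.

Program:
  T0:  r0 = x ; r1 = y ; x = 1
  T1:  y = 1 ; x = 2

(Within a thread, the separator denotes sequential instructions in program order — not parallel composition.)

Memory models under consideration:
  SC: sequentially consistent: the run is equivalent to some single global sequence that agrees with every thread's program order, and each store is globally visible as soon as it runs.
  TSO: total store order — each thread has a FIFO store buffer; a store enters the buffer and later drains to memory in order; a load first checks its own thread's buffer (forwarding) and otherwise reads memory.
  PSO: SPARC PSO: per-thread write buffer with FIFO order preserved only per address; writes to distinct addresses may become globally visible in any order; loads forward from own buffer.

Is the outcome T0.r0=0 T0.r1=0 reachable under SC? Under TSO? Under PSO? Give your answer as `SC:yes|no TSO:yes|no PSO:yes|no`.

SC:yes TSO:yes PSO:yes

outcome vector order: (T0.r0,T0.r1)
SC: 3 outcomes — {<0 0>; <0 1>; <2 1>}
TSO: 3 outcomes — {<0 0>; <0 1>; <2 1>}
PSO: 4 outcomes — {<0 0>; <0 1>; <2 0>; <2 1>}
target <0 0> ∈ {SC,TSO,PSO}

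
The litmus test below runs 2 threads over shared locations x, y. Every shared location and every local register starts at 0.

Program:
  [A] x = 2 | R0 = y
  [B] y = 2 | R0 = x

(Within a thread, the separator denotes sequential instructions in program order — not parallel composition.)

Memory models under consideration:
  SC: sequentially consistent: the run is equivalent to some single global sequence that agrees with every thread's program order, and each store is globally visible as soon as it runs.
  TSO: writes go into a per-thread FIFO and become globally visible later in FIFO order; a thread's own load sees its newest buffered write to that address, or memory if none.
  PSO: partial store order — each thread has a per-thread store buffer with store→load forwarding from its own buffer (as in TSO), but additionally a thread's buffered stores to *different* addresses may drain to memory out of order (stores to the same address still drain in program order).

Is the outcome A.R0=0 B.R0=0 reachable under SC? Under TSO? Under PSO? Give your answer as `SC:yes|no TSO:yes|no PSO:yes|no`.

outcome vector order: (A.R0,B.R0)
SC (3): 02 20 22
TSO (4): 00 02 20 22
PSO (4): 00 02 20 22
target 00 ∈ {TSO,PSO}

SC:no TSO:yes PSO:yes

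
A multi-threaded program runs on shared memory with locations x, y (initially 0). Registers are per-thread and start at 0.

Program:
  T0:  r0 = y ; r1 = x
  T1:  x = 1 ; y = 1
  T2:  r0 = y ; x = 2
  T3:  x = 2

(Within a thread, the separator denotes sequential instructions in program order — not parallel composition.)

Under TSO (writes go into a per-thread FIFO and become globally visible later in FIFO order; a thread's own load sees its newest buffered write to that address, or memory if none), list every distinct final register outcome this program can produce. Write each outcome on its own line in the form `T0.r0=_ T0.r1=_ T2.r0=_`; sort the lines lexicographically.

T0.r0=0 T0.r1=0 T2.r0=0
T0.r0=0 T0.r1=0 T2.r0=1
T0.r0=0 T0.r1=1 T2.r0=0
T0.r0=0 T0.r1=1 T2.r0=1
T0.r0=0 T0.r1=2 T2.r0=0
T0.r0=0 T0.r1=2 T2.r0=1
T0.r0=1 T0.r1=1 T2.r0=0
T0.r0=1 T0.r1=1 T2.r0=1
T0.r0=1 T0.r1=2 T2.r0=0
T0.r0=1 T0.r1=2 T2.r0=1

outcome vector order: (T0.r0,T0.r1,T2.r0)
|TSO outcomes| = 10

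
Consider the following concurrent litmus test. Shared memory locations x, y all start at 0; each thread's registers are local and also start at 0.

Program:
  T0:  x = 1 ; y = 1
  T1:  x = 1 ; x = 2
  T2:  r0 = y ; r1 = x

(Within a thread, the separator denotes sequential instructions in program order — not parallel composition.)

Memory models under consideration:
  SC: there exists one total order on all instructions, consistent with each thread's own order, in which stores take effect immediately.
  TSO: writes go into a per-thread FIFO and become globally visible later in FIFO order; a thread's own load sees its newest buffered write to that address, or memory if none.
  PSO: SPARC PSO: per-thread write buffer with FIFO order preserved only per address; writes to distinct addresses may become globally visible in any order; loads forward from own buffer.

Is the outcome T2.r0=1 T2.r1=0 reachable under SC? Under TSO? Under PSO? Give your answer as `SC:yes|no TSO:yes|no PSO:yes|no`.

outcome vector order: (T2.r0,T2.r1)
under SC → 00; 01; 02; 11; 12
under TSO → 00; 01; 02; 11; 12
under PSO → 00; 01; 02; 10; 11; 12
target 10 ∈ {PSO}

SC:no TSO:no PSO:yes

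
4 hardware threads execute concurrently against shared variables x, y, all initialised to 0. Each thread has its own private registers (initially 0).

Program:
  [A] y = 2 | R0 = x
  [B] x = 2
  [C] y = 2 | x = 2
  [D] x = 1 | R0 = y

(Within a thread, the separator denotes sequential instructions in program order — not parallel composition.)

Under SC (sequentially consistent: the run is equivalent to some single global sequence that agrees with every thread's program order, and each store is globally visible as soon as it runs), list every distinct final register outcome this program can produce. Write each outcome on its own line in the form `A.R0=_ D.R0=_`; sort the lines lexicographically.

A.R0=0 D.R0=2
A.R0=1 D.R0=0
A.R0=1 D.R0=2
A.R0=2 D.R0=0
A.R0=2 D.R0=2

outcome vector order: (A.R0,D.R0)
|SC outcomes| = 5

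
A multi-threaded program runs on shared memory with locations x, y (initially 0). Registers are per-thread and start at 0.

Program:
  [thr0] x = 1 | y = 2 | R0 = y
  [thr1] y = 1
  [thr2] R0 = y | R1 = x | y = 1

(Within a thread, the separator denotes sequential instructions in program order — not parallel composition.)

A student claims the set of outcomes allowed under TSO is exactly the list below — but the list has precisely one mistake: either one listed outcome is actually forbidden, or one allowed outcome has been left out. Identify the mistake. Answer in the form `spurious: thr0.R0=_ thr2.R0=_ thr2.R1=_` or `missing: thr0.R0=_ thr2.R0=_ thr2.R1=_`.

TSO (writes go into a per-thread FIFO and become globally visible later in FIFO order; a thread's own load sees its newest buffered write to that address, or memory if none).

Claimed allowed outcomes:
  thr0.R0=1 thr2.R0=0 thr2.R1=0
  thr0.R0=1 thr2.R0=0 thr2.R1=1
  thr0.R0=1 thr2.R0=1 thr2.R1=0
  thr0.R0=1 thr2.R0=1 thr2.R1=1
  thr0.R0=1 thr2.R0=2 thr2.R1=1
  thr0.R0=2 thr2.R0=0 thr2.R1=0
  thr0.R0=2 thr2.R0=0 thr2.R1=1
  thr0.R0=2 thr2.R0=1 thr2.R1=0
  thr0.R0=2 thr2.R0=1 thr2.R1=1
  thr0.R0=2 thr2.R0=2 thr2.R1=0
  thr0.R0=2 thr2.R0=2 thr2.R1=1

spurious: thr0.R0=2 thr2.R0=2 thr2.R1=0

outcome vector order: (thr0.R0,thr2.R0,thr2.R1)
under TSO → <1 0 0>, <1 0 1>, <1 1 0>, <1 1 1>, <1 2 1>, <2 0 0>, <2 0 1>, <2 1 0>, <2 1 1>, <2 2 1>
claimed∖TSO = {<2 2 0>}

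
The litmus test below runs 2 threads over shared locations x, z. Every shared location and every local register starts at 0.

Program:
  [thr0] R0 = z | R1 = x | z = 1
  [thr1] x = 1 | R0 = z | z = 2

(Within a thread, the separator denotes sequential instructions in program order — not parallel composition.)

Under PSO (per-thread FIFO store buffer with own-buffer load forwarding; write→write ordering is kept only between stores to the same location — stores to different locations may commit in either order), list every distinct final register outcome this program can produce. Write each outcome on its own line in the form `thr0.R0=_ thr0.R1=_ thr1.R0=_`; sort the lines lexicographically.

thr0.R0=0 thr0.R1=0 thr1.R0=0
thr0.R0=0 thr0.R1=0 thr1.R0=1
thr0.R0=0 thr0.R1=1 thr1.R0=0
thr0.R0=0 thr0.R1=1 thr1.R0=1
thr0.R0=2 thr0.R1=0 thr1.R0=0
thr0.R0=2 thr0.R1=1 thr1.R0=0

outcome vector order: (thr0.R0,thr0.R1,thr1.R0)
|PSO outcomes| = 6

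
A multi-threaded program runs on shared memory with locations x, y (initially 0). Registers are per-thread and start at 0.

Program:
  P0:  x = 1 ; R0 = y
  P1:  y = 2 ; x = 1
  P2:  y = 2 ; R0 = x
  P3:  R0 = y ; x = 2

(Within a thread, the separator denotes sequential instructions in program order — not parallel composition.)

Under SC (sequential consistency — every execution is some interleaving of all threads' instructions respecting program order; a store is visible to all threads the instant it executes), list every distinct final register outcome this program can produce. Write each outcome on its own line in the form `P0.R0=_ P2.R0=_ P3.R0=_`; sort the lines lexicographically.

outcome vector order: (P0.R0,P2.R0,P3.R0)
|SC outcomes| = 10

P0.R0=0 P2.R0=1 P3.R0=0
P0.R0=0 P2.R0=1 P3.R0=2
P0.R0=0 P2.R0=2 P3.R0=0
P0.R0=0 P2.R0=2 P3.R0=2
P0.R0=2 P2.R0=0 P3.R0=0
P0.R0=2 P2.R0=0 P3.R0=2
P0.R0=2 P2.R0=1 P3.R0=0
P0.R0=2 P2.R0=1 P3.R0=2
P0.R0=2 P2.R0=2 P3.R0=0
P0.R0=2 P2.R0=2 P3.R0=2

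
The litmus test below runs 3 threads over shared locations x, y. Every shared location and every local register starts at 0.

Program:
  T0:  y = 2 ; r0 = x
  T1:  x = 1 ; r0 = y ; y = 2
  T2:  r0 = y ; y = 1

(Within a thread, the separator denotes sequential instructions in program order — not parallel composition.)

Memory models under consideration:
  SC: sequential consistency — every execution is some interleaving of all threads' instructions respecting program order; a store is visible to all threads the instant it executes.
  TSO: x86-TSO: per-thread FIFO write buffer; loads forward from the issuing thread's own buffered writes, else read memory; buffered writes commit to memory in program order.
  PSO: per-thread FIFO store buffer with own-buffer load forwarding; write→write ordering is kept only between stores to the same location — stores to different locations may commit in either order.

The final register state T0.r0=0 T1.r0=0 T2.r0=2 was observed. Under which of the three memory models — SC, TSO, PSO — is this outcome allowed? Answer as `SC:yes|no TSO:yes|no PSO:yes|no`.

SC:no TSO:yes PSO:yes

outcome vector order: (T0.r0,T1.r0,T2.r0)
[SC] allowed = {<0 1 0>; <0 1 2>; <0 2 0>; <0 2 2>; <1 0 0>; <1 0 2>; <1 1 0>; <1 1 2>; <1 2 0>; <1 2 2>}
[TSO] allowed = {<0 0 0>; <0 0 2>; <0 1 0>; <0 1 2>; <0 2 0>; <0 2 2>; <1 0 0>; <1 0 2>; <1 1 0>; <1 1 2>; <1 2 0>; <1 2 2>}
[PSO] allowed = {<0 0 0>; <0 0 2>; <0 1 0>; <0 1 2>; <0 2 0>; <0 2 2>; <1 0 0>; <1 0 2>; <1 1 0>; <1 1 2>; <1 2 0>; <1 2 2>}
target <0 0 2> ∈ {TSO,PSO}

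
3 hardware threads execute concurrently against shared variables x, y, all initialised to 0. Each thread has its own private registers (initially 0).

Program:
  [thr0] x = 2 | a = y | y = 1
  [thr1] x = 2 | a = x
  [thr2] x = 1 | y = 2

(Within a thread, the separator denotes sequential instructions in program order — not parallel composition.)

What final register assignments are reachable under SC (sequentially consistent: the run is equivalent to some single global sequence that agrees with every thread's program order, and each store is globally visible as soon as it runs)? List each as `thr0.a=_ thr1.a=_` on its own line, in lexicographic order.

thr0.a=0 thr1.a=1
thr0.a=0 thr1.a=2
thr0.a=2 thr1.a=1
thr0.a=2 thr1.a=2

outcome vector order: (thr0.a,thr1.a)
|SC outcomes| = 4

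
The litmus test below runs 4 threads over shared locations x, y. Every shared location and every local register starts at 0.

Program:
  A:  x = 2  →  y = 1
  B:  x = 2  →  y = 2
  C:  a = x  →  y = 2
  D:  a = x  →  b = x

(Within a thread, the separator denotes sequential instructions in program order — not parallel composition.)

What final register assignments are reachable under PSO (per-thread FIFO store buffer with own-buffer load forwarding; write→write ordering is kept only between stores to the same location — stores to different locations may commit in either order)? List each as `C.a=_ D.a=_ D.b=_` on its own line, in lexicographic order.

C.a=0 D.a=0 D.b=0
C.a=0 D.a=0 D.b=2
C.a=0 D.a=2 D.b=2
C.a=2 D.a=0 D.b=0
C.a=2 D.a=0 D.b=2
C.a=2 D.a=2 D.b=2

outcome vector order: (C.a,D.a,D.b)
|PSO outcomes| = 6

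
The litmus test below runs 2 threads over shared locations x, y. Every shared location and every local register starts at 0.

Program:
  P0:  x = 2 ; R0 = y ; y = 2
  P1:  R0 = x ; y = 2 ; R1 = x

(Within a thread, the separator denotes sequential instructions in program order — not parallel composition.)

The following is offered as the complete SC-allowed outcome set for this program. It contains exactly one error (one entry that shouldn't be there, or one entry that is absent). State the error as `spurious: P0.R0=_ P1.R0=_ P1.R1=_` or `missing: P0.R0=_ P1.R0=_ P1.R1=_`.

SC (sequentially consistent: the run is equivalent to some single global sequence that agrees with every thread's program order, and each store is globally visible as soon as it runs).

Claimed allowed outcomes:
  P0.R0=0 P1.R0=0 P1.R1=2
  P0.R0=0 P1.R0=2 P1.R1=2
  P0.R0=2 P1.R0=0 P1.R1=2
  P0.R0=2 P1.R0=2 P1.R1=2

outcome vector order: (P0.R0,P1.R0,P1.R1)
[SC] allowed = {0/0/2; 0/2/2; 2/0/0; 2/0/2; 2/2/2}
SC∖claimed = {2/0/0}

missing: P0.R0=2 P1.R0=0 P1.R1=0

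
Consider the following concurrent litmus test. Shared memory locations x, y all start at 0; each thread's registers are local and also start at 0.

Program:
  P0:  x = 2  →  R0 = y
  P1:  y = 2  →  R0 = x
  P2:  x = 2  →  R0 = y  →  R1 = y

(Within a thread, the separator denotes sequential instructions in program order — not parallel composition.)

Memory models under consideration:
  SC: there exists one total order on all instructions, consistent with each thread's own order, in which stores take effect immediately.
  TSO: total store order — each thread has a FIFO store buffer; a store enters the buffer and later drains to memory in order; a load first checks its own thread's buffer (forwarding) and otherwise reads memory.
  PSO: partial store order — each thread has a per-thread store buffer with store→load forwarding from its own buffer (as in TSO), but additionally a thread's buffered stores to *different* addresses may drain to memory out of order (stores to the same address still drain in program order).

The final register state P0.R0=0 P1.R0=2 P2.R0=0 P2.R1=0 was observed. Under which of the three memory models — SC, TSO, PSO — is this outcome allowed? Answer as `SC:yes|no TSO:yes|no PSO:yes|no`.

SC:yes TSO:yes PSO:yes

outcome vector order: (P0.R0,P1.R0,P2.R0,P2.R1)
under SC → <0 2 0 0>; <0 2 0 2>; <0 2 2 2>; <2 0 2 2>; <2 2 0 0>; <2 2 0 2>; <2 2 2 2>
under TSO → <0 0 0 0>; <0 0 0 2>; <0 0 2 2>; <0 2 0 0>; <0 2 0 2>; <0 2 2 2>; <2 0 0 0>; <2 0 0 2>; <2 0 2 2>; <2 2 0 0>; <2 2 0 2>; <2 2 2 2>
under PSO → <0 0 0 0>; <0 0 0 2>; <0 0 2 2>; <0 2 0 0>; <0 2 0 2>; <0 2 2 2>; <2 0 0 0>; <2 0 0 2>; <2 0 2 2>; <2 2 0 0>; <2 2 0 2>; <2 2 2 2>
target <0 2 0 0> ∈ {SC,TSO,PSO}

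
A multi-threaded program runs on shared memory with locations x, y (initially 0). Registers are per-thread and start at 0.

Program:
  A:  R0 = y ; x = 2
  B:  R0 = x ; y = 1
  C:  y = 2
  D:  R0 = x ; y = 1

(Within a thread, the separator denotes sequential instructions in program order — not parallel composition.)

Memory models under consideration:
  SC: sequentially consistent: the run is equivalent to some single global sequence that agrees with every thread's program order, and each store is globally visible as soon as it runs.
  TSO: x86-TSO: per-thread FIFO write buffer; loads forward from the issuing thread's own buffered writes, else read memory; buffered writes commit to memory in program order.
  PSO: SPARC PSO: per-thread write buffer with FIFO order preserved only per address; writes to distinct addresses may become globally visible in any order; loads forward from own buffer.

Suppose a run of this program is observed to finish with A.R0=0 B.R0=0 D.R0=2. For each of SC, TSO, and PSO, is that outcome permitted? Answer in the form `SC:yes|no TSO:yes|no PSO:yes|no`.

SC:yes TSO:yes PSO:yes

outcome vector order: (A.R0,B.R0,D.R0)
SC: 11 outcomes — {(0,0,0); (0,0,2); (0,2,0); (0,2,2); (1,0,0); (1,0,2); (1,2,0); (2,0,0); (2,0,2); (2,2,0); (2,2,2)}
TSO: 11 outcomes — {(0,0,0); (0,0,2); (0,2,0); (0,2,2); (1,0,0); (1,0,2); (1,2,0); (2,0,0); (2,0,2); (2,2,0); (2,2,2)}
PSO: 11 outcomes — {(0,0,0); (0,0,2); (0,2,0); (0,2,2); (1,0,0); (1,0,2); (1,2,0); (2,0,0); (2,0,2); (2,2,0); (2,2,2)}
target (0,0,2) ∈ {SC,TSO,PSO}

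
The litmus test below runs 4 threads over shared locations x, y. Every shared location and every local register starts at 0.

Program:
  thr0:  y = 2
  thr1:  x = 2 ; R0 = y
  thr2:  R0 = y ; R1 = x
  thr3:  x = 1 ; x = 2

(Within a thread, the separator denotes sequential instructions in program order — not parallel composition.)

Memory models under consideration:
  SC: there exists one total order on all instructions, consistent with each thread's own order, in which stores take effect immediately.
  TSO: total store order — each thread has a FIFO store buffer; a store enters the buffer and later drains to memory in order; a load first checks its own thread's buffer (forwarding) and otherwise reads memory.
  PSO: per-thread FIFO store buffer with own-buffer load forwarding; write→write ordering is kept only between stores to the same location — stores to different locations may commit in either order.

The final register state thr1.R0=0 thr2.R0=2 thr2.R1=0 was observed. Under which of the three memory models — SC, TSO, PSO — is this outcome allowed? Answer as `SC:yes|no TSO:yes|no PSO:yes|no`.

SC:no TSO:yes PSO:yes

outcome vector order: (thr1.R0,thr2.R0,thr2.R1)
[SC] allowed = {0/0/0; 0/0/1; 0/0/2; 0/2/1; 0/2/2; 2/0/0; 2/0/1; 2/0/2; 2/2/0; 2/2/1; 2/2/2}
[TSO] allowed = {0/0/0; 0/0/1; 0/0/2; 0/2/0; 0/2/1; 0/2/2; 2/0/0; 2/0/1; 2/0/2; 2/2/0; 2/2/1; 2/2/2}
[PSO] allowed = {0/0/0; 0/0/1; 0/0/2; 0/2/0; 0/2/1; 0/2/2; 2/0/0; 2/0/1; 2/0/2; 2/2/0; 2/2/1; 2/2/2}
target 0/2/0 ∈ {TSO,PSO}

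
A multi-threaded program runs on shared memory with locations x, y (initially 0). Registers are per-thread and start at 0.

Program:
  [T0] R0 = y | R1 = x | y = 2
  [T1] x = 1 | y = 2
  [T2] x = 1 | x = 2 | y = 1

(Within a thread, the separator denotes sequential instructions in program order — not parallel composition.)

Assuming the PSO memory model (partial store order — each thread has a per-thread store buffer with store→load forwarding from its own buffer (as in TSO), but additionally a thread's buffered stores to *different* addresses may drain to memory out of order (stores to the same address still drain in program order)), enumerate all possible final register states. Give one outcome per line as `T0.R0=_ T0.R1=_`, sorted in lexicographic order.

T0.R0=0 T0.R1=0
T0.R0=0 T0.R1=1
T0.R0=0 T0.R1=2
T0.R0=1 T0.R1=0
T0.R0=1 T0.R1=1
T0.R0=1 T0.R1=2
T0.R0=2 T0.R1=0
T0.R0=2 T0.R1=1
T0.R0=2 T0.R1=2

outcome vector order: (T0.R0,T0.R1)
|PSO outcomes| = 9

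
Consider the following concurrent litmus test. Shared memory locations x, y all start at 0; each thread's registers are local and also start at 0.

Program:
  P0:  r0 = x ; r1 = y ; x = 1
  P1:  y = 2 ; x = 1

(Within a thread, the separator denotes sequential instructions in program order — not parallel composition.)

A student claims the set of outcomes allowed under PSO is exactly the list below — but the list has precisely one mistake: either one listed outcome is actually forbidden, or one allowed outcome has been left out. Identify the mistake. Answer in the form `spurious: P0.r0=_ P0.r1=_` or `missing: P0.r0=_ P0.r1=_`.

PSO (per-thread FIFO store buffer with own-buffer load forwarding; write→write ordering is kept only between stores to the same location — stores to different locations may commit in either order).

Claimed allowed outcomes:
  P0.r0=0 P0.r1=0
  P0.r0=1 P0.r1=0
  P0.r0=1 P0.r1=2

missing: P0.r0=0 P0.r1=2

outcome vector order: (P0.r0,P0.r1)
PSO: 4 outcomes — {0/0 0/2 1/0 1/2}
PSO∖claimed = {0/2}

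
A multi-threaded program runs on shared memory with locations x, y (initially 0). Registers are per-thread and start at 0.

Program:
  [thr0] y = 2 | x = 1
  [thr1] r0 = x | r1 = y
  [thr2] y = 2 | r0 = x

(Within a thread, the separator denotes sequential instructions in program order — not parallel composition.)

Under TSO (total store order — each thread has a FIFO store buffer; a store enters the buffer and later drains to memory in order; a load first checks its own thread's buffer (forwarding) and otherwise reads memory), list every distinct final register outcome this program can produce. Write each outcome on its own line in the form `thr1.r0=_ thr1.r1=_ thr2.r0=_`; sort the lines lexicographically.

outcome vector order: (thr1.r0,thr1.r1,thr2.r0)
|TSO outcomes| = 6

thr1.r0=0 thr1.r1=0 thr2.r0=0
thr1.r0=0 thr1.r1=0 thr2.r0=1
thr1.r0=0 thr1.r1=2 thr2.r0=0
thr1.r0=0 thr1.r1=2 thr2.r0=1
thr1.r0=1 thr1.r1=2 thr2.r0=0
thr1.r0=1 thr1.r1=2 thr2.r0=1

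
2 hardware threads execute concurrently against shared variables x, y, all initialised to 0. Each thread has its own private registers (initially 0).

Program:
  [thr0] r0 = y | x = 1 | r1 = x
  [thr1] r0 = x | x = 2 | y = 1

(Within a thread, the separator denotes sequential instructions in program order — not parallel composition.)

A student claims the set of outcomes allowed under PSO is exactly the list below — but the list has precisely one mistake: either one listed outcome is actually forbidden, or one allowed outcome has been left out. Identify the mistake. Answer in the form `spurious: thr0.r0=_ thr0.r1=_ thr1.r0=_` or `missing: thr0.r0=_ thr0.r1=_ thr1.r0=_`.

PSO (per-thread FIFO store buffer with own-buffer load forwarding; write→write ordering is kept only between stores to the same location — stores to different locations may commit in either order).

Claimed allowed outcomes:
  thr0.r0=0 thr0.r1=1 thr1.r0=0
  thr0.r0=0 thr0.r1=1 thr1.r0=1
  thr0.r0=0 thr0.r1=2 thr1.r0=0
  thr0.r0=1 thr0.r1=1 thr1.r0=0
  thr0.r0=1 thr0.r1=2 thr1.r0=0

missing: thr0.r0=0 thr0.r1=2 thr1.r0=1

outcome vector order: (thr0.r0,thr0.r1,thr1.r0)
PSO (6): (0,1,0) (0,1,1) (0,2,0) (0,2,1) (1,1,0) (1,2,0)
PSO∖claimed = {(0,2,1)}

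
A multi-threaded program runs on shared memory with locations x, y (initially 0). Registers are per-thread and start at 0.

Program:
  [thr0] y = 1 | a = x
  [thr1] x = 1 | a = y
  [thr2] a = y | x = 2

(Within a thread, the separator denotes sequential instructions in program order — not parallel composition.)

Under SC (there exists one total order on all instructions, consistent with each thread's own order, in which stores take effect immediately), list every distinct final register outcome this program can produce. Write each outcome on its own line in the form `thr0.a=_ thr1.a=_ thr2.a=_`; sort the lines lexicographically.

outcome vector order: (thr0.a,thr1.a,thr2.a)
|SC outcomes| = 10

thr0.a=0 thr1.a=1 thr2.a=0
thr0.a=0 thr1.a=1 thr2.a=1
thr0.a=1 thr1.a=0 thr2.a=0
thr0.a=1 thr1.a=0 thr2.a=1
thr0.a=1 thr1.a=1 thr2.a=0
thr0.a=1 thr1.a=1 thr2.a=1
thr0.a=2 thr1.a=0 thr2.a=0
thr0.a=2 thr1.a=0 thr2.a=1
thr0.a=2 thr1.a=1 thr2.a=0
thr0.a=2 thr1.a=1 thr2.a=1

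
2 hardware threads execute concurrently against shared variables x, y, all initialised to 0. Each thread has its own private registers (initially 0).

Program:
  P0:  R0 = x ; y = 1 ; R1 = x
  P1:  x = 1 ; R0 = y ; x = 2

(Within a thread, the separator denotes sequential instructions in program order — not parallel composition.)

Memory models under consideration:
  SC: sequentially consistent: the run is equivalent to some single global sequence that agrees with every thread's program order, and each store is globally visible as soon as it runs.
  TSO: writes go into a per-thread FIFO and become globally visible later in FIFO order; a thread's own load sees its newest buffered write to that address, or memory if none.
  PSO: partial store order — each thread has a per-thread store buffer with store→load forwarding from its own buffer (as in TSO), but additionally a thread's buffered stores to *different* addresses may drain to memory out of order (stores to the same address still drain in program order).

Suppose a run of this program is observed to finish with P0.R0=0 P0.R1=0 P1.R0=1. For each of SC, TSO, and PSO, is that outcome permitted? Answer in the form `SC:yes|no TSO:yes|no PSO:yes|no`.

outcome vector order: (P0.R0,P0.R1,P1.R0)
SC: 10 outcomes — {(0,0,1) (0,1,0) (0,1,1) (0,2,0) (0,2,1) (1,1,0) (1,1,1) (1,2,0) (1,2,1) (2,2,0)}
TSO: 11 outcomes — {(0,0,0) (0,0,1) (0,1,0) (0,1,1) (0,2,0) (0,2,1) (1,1,0) (1,1,1) (1,2,0) (1,2,1) (2,2,0)}
PSO: 11 outcomes — {(0,0,0) (0,0,1) (0,1,0) (0,1,1) (0,2,0) (0,2,1) (1,1,0) (1,1,1) (1,2,0) (1,2,1) (2,2,0)}
target (0,0,1) ∈ {SC,TSO,PSO}

SC:yes TSO:yes PSO:yes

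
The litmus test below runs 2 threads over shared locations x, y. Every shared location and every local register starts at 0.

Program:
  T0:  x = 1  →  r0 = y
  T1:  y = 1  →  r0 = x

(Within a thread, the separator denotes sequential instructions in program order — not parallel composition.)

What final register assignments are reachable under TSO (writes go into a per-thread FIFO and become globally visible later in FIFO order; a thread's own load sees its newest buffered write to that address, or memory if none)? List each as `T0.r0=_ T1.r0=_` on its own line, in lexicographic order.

outcome vector order: (T0.r0,T1.r0)
|TSO outcomes| = 4

T0.r0=0 T1.r0=0
T0.r0=0 T1.r0=1
T0.r0=1 T1.r0=0
T0.r0=1 T1.r0=1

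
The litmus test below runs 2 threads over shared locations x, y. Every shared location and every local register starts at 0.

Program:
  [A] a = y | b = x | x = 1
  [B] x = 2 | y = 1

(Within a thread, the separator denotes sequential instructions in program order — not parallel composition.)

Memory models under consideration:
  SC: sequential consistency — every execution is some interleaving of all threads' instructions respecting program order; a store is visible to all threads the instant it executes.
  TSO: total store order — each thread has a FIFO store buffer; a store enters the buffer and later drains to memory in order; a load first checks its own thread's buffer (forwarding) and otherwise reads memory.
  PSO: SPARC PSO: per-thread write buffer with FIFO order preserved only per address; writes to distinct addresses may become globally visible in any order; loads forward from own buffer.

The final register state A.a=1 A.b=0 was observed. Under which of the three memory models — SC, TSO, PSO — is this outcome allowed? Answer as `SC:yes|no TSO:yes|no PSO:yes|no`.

SC:no TSO:no PSO:yes

outcome vector order: (A.a,A.b)
[SC] allowed = {00 02 12}
[TSO] allowed = {00 02 12}
[PSO] allowed = {00 02 10 12}
target 10 ∈ {PSO}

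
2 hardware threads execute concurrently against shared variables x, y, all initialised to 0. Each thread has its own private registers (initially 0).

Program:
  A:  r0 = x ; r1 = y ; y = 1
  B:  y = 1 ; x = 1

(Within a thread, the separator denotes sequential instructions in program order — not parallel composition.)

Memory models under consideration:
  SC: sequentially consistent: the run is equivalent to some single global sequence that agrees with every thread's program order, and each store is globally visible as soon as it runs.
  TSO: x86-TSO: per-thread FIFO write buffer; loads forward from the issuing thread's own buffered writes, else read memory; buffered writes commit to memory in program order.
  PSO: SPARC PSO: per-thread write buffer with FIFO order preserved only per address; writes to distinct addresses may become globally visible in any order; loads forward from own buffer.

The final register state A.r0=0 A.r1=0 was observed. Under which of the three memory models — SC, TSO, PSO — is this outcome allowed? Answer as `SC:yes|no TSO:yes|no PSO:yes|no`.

SC:yes TSO:yes PSO:yes

outcome vector order: (A.r0,A.r1)
SC: 3 outcomes — {(0,0), (0,1), (1,1)}
TSO: 3 outcomes — {(0,0), (0,1), (1,1)}
PSO: 4 outcomes — {(0,0), (0,1), (1,0), (1,1)}
target (0,0) ∈ {SC,TSO,PSO}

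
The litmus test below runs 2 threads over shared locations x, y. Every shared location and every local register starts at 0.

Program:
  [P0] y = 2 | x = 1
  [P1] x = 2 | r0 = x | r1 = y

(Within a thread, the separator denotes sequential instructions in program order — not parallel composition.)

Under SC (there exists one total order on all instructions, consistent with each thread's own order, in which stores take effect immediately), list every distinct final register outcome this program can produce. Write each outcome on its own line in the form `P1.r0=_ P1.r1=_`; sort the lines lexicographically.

outcome vector order: (P1.r0,P1.r1)
|SC outcomes| = 3

P1.r0=1 P1.r1=2
P1.r0=2 P1.r1=0
P1.r0=2 P1.r1=2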